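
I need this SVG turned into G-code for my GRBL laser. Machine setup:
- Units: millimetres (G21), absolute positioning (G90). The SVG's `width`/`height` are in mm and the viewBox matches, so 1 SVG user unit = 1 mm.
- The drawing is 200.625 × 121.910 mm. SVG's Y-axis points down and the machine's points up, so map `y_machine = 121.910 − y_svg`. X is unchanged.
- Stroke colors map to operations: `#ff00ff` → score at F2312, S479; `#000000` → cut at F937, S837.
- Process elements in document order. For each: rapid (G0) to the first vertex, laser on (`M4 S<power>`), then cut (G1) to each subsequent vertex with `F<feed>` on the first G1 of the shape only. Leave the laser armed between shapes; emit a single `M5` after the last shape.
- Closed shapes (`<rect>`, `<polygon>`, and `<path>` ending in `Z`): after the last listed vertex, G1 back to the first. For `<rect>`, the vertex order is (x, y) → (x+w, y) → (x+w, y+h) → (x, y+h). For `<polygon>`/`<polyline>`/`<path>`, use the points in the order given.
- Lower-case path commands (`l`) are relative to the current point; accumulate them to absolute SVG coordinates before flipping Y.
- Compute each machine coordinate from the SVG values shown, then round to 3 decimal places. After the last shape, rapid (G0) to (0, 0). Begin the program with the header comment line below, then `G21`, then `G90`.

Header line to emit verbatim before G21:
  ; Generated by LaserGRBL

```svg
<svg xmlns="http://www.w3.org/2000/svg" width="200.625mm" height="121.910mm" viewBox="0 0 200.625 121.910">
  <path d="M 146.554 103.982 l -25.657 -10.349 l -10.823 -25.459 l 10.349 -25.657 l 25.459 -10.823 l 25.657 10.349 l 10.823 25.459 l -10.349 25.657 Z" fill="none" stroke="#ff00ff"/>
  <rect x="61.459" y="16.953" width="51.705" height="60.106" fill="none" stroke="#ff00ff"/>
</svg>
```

; Generated by LaserGRBL
G21
G90
G0 X146.554 Y17.928
M4 S479
G1 X120.897 Y28.277 F2312
G1 X110.074 Y53.736
G1 X120.423 Y79.393
G1 X145.882 Y90.216
G1 X171.539 Y79.867
G1 X182.362 Y54.408
G1 X172.013 Y28.751
G1 X146.554 Y17.928
G0 X61.459 Y104.957
M4 S479
G1 X113.164 Y104.957 F2312
G1 X113.164 Y44.851
G1 X61.459 Y44.851
G1 X61.459 Y104.957
M5
G0 X0.000 Y0.000

Since the viewBox matches the mm dimensions, user units are millimetres directly. The only transform is the Y-flip y_m = 121.910 − y_svg.

Shape 1 is a regular polygon drawn with `<path>`. Its stroke #ff00ff means score at S479, F2312. After flipping Y the toolpath is (146.554,17.928) → (120.897,28.277) → (110.074,53.736) → (120.423,79.393) → (145.882,90.216) → (171.539,79.867) → (182.362,54.408) → (172.013,28.751) → (146.554,17.928), returning to the start.

Shape 2 is a rectangle drawn with `<rect>`. Its stroke #ff00ff means score at S479, F2312. After flipping Y the toolpath is (61.459,104.957) → (113.164,104.957) → (113.164,44.851) → (61.459,44.851) → (61.459,104.957), returning to the start.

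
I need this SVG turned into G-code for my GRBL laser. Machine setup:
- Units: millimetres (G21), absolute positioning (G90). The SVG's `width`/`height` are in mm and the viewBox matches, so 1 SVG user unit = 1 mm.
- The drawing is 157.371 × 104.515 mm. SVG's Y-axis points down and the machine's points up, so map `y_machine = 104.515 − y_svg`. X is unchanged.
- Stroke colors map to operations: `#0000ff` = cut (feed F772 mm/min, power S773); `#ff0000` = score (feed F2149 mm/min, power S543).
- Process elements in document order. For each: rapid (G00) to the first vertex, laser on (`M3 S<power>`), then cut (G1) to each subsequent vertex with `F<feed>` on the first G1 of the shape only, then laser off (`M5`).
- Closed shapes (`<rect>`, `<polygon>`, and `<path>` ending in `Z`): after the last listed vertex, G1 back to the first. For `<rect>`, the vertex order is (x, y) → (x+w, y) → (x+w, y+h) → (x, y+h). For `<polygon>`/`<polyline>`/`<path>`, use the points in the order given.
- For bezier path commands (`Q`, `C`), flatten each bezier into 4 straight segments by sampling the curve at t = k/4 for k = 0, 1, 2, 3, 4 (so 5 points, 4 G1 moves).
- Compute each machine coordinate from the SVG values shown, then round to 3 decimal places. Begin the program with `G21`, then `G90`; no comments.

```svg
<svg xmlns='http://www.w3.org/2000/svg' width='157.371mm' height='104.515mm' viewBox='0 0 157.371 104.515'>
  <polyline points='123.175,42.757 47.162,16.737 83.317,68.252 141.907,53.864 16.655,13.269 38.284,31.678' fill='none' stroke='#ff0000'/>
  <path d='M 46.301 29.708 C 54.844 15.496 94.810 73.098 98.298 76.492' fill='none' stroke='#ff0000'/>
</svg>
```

G21
G90
G00 X123.175 Y61.758
M3 S543
G1 X47.162 Y87.778 F2149
G1 X83.317 Y36.263
G1 X141.907 Y50.651
G1 X16.655 Y91.246
G1 X38.284 Y72.837
M5
G00 X46.301 Y74.807
M3 S543
G1 X57.539 Y73.970 F2149
G1 X74.195 Y58.017
G1 X89.903 Y38.763
G1 X98.298 Y28.023
M5

Since the viewBox matches the mm dimensions, user units are millimetres directly. The only transform is the Y-flip y_m = 104.515 − y_svg.

Shape 1 is a open polyline drawn with `<polyline>`. Its stroke #ff0000 means score at S543, F2149. After flipping Y the toolpath is (123.175,61.758) → (47.162,87.778) → (83.317,36.263) → (141.907,50.651) → (16.655,91.246) → (38.284,72.837).

Shape 2 is a cubic bezier drawn with `<path>`. Its stroke #ff0000 means score at S543, F2149. After flipping Y the toolpath is (46.301,74.807) → (57.539,73.970) → (74.195,58.017) → (89.903,38.763) → (98.298,28.023).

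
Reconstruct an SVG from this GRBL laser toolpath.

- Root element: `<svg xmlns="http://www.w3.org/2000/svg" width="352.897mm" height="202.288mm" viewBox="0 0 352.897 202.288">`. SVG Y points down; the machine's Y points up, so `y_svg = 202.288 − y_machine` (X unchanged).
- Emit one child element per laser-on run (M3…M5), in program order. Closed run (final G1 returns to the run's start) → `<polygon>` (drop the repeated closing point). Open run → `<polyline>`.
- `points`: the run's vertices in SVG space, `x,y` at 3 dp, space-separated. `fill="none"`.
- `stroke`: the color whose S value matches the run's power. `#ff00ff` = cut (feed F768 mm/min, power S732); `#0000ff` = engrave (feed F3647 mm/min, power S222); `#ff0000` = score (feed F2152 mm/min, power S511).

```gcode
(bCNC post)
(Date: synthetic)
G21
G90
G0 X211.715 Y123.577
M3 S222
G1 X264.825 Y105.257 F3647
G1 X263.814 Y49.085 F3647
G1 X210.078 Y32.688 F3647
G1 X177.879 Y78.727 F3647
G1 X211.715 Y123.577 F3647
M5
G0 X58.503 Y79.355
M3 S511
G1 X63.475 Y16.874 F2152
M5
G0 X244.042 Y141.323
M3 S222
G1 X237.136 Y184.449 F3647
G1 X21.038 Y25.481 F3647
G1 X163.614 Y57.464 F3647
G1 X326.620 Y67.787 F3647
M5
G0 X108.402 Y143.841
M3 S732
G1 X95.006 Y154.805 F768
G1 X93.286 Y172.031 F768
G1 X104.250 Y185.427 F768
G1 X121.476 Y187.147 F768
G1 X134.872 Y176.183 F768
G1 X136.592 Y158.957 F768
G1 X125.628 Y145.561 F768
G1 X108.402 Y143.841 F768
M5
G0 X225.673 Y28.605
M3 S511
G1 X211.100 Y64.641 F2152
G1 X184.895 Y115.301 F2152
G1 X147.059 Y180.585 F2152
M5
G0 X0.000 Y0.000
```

<svg xmlns="http://www.w3.org/2000/svg" width="352.897mm" height="202.288mm" viewBox="0 0 352.897 202.288">
  <polygon points="211.715,78.711 264.825,97.031 263.814,153.203 210.078,169.600 177.879,123.561" fill="none" stroke="#0000ff"/>
  <polyline points="58.503,122.933 63.475,185.414" fill="none" stroke="#ff0000"/>
  <polyline points="244.042,60.965 237.136,17.839 21.038,176.807 163.614,144.824 326.620,134.501" fill="none" stroke="#0000ff"/>
  <polygon points="108.402,58.447 95.006,47.483 93.286,30.257 104.250,16.861 121.476,15.141 134.872,26.105 136.592,43.331 125.628,56.727" fill="none" stroke="#ff00ff"/>
  <polyline points="225.673,173.683 211.100,137.647 184.895,86.987 147.059,21.703" fill="none" stroke="#ff0000"/>
</svg>

y_svg = 202.288 − y_m.

[1] S222→`#0000ff` (engrave); closed run; points: 211.715,78.711 264.825,97.031 263.814,153.203 210.078,169.600 177.879,123.561

[2] S511→`#ff0000` (score); open run; points: 58.503,122.933 63.475,185.414

[3] S222→`#0000ff` (engrave); open run; points: 244.042,60.965 237.136,17.839 21.038,176.807 163.614,144.824 326.620,134.501

[4] S732→`#ff00ff` (cut); closed run; points: 108.402,58.447 95.006,47.483 93.286,30.257 104.250,16.861 121.476,15.141 134.872,26.105 136.592,43.331 125.628,56.727

[5] S511→`#ff0000` (score); open run; points: 225.673,173.683 211.100,137.647 184.895,86.987 147.059,21.703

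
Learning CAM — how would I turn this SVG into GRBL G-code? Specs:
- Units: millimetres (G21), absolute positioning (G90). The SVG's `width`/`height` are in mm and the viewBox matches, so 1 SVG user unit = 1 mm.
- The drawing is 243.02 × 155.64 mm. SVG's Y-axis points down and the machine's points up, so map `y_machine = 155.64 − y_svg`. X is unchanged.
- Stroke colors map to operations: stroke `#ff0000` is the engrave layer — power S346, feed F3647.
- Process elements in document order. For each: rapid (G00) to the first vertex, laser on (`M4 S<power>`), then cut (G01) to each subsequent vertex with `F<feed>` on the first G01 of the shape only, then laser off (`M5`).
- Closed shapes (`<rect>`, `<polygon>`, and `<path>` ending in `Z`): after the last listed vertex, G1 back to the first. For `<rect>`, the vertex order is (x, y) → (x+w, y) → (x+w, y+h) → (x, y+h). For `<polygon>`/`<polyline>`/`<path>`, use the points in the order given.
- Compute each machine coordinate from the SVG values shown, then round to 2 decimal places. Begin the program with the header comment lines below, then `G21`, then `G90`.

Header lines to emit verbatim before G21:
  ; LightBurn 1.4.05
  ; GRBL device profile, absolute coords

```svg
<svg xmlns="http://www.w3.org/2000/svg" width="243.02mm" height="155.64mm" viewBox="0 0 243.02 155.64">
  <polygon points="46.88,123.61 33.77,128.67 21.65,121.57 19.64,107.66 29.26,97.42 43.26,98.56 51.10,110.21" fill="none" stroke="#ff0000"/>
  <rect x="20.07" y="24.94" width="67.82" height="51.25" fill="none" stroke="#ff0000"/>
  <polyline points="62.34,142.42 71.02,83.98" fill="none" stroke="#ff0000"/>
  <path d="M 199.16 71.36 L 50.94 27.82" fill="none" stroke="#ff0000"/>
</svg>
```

; LightBurn 1.4.05
; GRBL device profile, absolute coords
G21
G90
G00 X46.88 Y32.03
M4 S346
G01 X33.77 Y26.97 F3647
G01 X21.65 Y34.07
G01 X19.64 Y47.98
G01 X29.26 Y58.22
G01 X43.26 Y57.08
G01 X51.10 Y45.43
G01 X46.88 Y32.03
M5
G00 X20.07 Y130.70
M4 S346
G01 X87.89 Y130.70 F3647
G01 X87.89 Y79.45
G01 X20.07 Y79.45
G01 X20.07 Y130.70
M5
G00 X62.34 Y13.22
M4 S346
G01 X71.02 Y71.66 F3647
M5
G00 X199.16 Y84.28
M4 S346
G01 X50.94 Y127.82 F3647
M5

Since the viewBox matches the mm dimensions, user units are millimetres directly. The only transform is the Y-flip y_m = 155.64 − y_svg.

Shape 1 is a regular polygon drawn with `<polygon>`. Its stroke #ff0000 means engrave at S346, F3647. After flipping Y the toolpath is (46.88,32.03) → (33.77,26.97) → (21.65,34.07) → (19.64,47.98) → (29.26,58.22) → (43.26,57.08) → (51.10,45.43) → (46.88,32.03), returning to the start.

Shape 2 is a rectangle drawn with `<rect>`. Its stroke #ff0000 means engrave at S346, F3647. After flipping Y the toolpath is (20.07,130.70) → (87.89,130.70) → (87.89,79.45) → (20.07,79.45) → (20.07,130.70), returning to the start.

Shape 3 is a line segment drawn with `<polyline>`. Its stroke #ff0000 means engrave at S346, F3647. After flipping Y the toolpath is (62.34,13.22) → (71.02,71.66).

Shape 4 is a line segment drawn with `<path>`. Its stroke #ff0000 means engrave at S346, F3647. After flipping Y the toolpath is (199.16,84.28) → (50.94,127.82).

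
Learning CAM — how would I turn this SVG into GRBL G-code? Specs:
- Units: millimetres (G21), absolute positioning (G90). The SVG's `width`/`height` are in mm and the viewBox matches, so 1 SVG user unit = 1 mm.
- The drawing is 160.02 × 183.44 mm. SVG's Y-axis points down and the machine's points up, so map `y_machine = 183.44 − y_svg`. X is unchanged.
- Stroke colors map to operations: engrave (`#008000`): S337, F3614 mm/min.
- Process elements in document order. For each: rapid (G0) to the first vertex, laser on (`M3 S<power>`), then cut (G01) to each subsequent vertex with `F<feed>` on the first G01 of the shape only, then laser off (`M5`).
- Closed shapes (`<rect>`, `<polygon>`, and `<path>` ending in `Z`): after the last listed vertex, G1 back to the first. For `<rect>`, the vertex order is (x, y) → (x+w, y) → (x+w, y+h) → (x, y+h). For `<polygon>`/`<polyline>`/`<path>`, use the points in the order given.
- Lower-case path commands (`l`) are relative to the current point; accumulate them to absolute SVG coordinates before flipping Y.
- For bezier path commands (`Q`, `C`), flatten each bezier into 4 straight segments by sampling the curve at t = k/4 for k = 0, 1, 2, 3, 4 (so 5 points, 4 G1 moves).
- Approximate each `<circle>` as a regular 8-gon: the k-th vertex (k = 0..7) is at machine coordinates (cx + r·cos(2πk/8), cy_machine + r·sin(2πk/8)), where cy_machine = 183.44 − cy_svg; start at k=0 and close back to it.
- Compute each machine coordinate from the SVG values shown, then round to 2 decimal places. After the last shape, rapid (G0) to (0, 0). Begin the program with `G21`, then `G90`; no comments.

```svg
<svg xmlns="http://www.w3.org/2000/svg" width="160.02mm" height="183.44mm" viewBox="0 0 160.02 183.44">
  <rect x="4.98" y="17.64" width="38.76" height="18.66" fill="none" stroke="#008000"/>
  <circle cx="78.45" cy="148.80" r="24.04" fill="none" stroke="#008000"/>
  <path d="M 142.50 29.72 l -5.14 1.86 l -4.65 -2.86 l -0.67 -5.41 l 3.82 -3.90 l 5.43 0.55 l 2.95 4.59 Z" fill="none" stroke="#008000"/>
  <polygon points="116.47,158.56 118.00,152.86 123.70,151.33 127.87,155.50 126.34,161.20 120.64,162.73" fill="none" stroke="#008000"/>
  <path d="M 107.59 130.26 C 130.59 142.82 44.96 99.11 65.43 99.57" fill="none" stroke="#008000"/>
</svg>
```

G21
G90
G0 X4.98 Y165.80
M3 S337
G01 X43.74 Y165.80 F3614
G01 X43.74 Y147.14
G01 X4.98 Y147.14
G01 X4.98 Y165.80
M5
G0 X102.49 Y34.64
M3 S337
G01 X95.45 Y51.64 F3614
G01 X78.45 Y58.68
G01 X61.45 Y51.64
G01 X54.41 Y34.64
G01 X61.45 Y17.64
G01 X78.45 Y10.60
G01 X95.45 Y17.64
G01 X102.49 Y34.64
M5
G0 X142.50 Y153.72
M3 S337
G01 X137.36 Y151.86 F3614
G01 X132.71 Y154.72
G01 X132.04 Y160.13
G01 X135.86 Y164.03
G01 X141.29 Y163.48
G01 X144.24 Y158.89
G01 X142.50 Y153.72
M5
G0 X116.47 Y24.88
M3 S337
G01 X118.00 Y30.58 F3614
G01 X123.70 Y32.11
G01 X127.87 Y27.94
G01 X126.34 Y22.24
G01 X120.64 Y20.71
G01 X116.47 Y24.88
M5
G0 X107.59 Y53.18
M3 S337
G01 X107.83 Y52.74 F3614
G01 X87.46 Y63.99
G01 X66.62 Y77.50
G01 X65.43 Y83.87
M5
G0 X0.00 Y0.00

1 u = 1 mm; y_m = 183.44 − y.

[1] `<rect>` rectangle, #008000→engrave S337 F3614: (4.98,165.80) → (43.74,165.80) → (43.74,147.14) → (4.98,147.14) → (4.98,165.80) (closed)

[2] `<circle>` circle, #008000→engrave S337 F3614: (102.49,34.64) → (95.45,51.64) → (78.45,58.68) → (61.45,51.64) → (54.41,34.64) → (61.45,17.64) → (78.45,10.60) → (95.45,17.64) → (102.49,34.64) (closed)

[3] `<path>` regular polygon, #008000→engrave S337 F3614: (142.50,153.72) → (137.36,151.86) → (132.71,154.72) → (132.04,160.13) → (135.86,164.03) → (141.29,163.48) → (144.24,158.89) → (142.50,153.72) (closed)

[4] `<polygon>` regular polygon, #008000→engrave S337 F3614: (116.47,24.88) → (118.00,30.58) → (123.70,32.11) → (127.87,27.94) → (126.34,22.24) → (120.64,20.71) → (116.47,24.88) (closed)

[5] `<path>` cubic bezier, #008000→engrave S337 F3614: (107.59,53.18) → (107.83,52.74) → (87.46,63.99) → (66.62,77.50) → (65.43,83.87)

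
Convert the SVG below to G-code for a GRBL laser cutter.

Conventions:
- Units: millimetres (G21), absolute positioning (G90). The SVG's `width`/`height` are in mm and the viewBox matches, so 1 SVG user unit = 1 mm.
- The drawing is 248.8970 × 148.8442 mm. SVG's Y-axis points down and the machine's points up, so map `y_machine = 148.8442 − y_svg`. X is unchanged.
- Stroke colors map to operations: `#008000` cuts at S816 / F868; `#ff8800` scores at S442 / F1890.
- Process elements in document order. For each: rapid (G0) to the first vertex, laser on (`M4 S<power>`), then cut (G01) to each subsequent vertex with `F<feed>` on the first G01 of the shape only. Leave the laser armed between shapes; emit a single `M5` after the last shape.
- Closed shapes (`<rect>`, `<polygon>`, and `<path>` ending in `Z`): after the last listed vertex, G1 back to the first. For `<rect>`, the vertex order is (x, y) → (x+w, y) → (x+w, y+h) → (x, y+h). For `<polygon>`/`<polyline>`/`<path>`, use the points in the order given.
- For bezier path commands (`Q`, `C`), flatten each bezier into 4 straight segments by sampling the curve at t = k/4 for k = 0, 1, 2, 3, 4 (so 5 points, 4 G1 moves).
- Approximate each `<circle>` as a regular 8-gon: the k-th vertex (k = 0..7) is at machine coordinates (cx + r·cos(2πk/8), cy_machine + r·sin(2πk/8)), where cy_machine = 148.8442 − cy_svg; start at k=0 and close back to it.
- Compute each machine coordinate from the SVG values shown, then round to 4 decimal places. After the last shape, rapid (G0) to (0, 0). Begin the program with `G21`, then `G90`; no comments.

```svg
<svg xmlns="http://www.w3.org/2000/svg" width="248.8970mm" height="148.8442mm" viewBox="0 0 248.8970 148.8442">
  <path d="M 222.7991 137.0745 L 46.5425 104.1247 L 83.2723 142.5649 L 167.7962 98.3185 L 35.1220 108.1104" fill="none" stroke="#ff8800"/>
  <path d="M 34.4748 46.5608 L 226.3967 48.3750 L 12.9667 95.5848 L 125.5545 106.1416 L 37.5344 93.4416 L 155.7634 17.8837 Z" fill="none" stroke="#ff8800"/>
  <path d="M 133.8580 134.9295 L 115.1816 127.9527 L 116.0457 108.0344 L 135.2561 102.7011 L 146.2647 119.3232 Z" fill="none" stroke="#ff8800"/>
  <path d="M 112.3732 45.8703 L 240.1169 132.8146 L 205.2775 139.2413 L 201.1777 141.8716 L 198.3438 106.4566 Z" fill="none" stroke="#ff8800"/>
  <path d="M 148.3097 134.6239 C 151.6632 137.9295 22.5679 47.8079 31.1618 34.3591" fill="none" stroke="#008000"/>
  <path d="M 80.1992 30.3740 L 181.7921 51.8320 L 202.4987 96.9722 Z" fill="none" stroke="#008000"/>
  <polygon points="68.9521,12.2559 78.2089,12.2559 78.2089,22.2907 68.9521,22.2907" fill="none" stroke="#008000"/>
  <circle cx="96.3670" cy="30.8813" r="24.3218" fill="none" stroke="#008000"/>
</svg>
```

G21
G90
G0 X222.7991 Y11.7697
M4 S442
G01 X46.5425 Y44.7195 F1890
G01 X83.2723 Y6.2793
G01 X167.7962 Y50.5257
G01 X35.1220 Y40.7338
G0 X34.4748 Y102.2834
M4 S442
G01 X226.3967 Y100.4692 F1890
G01 X12.9667 Y53.2594
G01 X125.5545 Y42.7026
G01 X37.5344 Y55.4026
G01 X155.7634 Y130.9605
G01 X34.4748 Y102.2834
G0 X133.8580 Y13.9147
M4 S442
G01 X115.1816 Y20.8915 F1890
G01 X116.0457 Y40.8098
G01 X135.2561 Y46.1431
G01 X146.2647 Y29.5210
G01 X133.8580 Y13.9147
G0 X112.3732 Y102.9739
M4 S442
G01 X240.1169 Y16.0296 F1890
G01 X205.2775 Y9.6029
G01 X201.1777 Y6.9726
G01 X198.3438 Y42.3876
G01 X112.3732 Y102.9739
G0 X148.3097 Y14.2203
M4 S816
G01 X130.2116 Y26.6009 F868
G01 X87.7706 Y58.0698
G01 X46.3122 Y92.6802
G01 X31.1618 Y114.4851
G0 X80.1992 Y118.4702
M4 S816
G01 X181.7921 Y97.0122 F868
G01 X202.4987 Y51.8720
G01 X80.1992 Y118.4702
G0 X68.9521 Y136.5883
M4 S816
G01 X78.2089 Y136.5883 F868
G01 X78.2089 Y126.5535
G01 X68.9521 Y126.5535
G01 X68.9521 Y136.5883
G0 X120.6888 Y117.9629
M4 S816
G01 X113.5651 Y135.1610 F868
G01 X96.3670 Y142.2847
G01 X79.1689 Y135.1610
G01 X72.0452 Y117.9629
G01 X79.1689 Y100.7648
G01 X96.3670 Y93.6411
G01 X113.5651 Y100.7648
G01 X120.6888 Y117.9629
M5
G0 X0.0000 Y0.0000

Since the viewBox matches the mm dimensions, user units are millimetres directly. The only transform is the Y-flip y_m = 148.8442 − y_svg.

Shape 1 is a open polyline drawn with `<path>`. Its stroke #ff8800 means score at S442, F1890. After flipping Y the toolpath is (222.7991,11.7697) → (46.5425,44.7195) → (83.2723,6.2793) → (167.7962,50.5257) → (35.1220,40.7338).

Shape 2 is a closed polygon drawn with `<path>`. Its stroke #ff8800 means score at S442, F1890. After flipping Y the toolpath is (34.4748,102.2834) → (226.3967,100.4692) → (12.9667,53.2594) → (125.5545,42.7026) → (37.5344,55.4026) → (155.7634,130.9605) → (34.4748,102.2834), returning to the start.

Shape 3 is a regular polygon drawn with `<path>`. Its stroke #ff8800 means score at S442, F1890. After flipping Y the toolpath is (133.8580,13.9147) → (115.1816,20.8915) → (116.0457,40.8098) → (135.2561,46.1431) → (146.2647,29.5210) → (133.8580,13.9147), returning to the start.

Shape 4 is a closed polygon drawn with `<path>`. Its stroke #ff8800 means score at S442, F1890. After flipping Y the toolpath is (112.3732,102.9739) → (240.1169,16.0296) → (205.2775,9.6029) → (201.1777,6.9726) → (198.3438,42.3876) → (112.3732,102.9739), returning to the start.

Shape 5 is a cubic bezier drawn with `<path>`. Its stroke #008000 means cut at S816, F868. After flipping Y the toolpath is (148.3097,14.2203) → (130.2116,26.6009) → (87.7706,58.0698) → (46.3122,92.6802) → (31.1618,114.4851).

Shape 6 is a closed polygon drawn with `<path>`. Its stroke #008000 means cut at S816, F868. After flipping Y the toolpath is (80.1992,118.4702) → (181.7921,97.0122) → (202.4987,51.8720) → (80.1992,118.4702), returning to the start.

Shape 7 is a rectangle drawn with `<polygon>`. Its stroke #008000 means cut at S816, F868. After flipping Y the toolpath is (68.9521,136.5883) → (78.2089,136.5883) → (78.2089,126.5535) → (68.9521,126.5535) → (68.9521,136.5883), returning to the start.

Shape 8 is a circle drawn with `<circle>`. Its stroke #008000 means cut at S816, F868. After flipping Y the toolpath is (120.6888,117.9629) → (113.5651,135.1610) → (96.3670,142.2847) → (79.1689,135.1610) → (72.0452,117.9629) → (79.1689,100.7648) → (96.3670,93.6411) → (113.5651,100.7648) → (120.6888,117.9629), returning to the start.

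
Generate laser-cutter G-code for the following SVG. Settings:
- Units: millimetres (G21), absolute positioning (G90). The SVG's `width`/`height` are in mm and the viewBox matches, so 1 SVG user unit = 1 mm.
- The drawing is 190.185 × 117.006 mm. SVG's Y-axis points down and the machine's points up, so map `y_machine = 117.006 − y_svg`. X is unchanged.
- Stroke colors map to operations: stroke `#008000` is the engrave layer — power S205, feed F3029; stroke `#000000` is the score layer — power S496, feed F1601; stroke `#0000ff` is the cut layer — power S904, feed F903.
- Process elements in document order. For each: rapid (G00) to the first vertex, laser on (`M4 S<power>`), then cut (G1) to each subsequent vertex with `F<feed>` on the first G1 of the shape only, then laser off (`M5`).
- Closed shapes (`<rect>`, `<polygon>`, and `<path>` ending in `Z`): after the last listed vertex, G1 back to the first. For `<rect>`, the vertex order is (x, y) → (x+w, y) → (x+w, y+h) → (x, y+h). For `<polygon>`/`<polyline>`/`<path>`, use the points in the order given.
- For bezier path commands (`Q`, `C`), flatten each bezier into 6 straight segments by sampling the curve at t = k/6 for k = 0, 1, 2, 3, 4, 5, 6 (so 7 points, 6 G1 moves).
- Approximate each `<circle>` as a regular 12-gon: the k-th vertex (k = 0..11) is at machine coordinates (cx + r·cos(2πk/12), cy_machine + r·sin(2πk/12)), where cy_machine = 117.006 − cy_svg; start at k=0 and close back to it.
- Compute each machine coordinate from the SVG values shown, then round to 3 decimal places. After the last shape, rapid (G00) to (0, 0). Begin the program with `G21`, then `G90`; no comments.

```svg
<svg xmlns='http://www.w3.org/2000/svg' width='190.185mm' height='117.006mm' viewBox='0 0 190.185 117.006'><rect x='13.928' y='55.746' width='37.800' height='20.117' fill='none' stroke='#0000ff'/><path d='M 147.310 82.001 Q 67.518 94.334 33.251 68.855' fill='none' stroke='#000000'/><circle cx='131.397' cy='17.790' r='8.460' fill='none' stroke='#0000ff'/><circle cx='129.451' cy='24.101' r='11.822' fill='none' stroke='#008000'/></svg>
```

Since the viewBox matches the mm dimensions, user units are millimetres directly. The only transform is the Y-flip y_m = 117.006 − y_svg.

Shape 1 is a rectangle drawn with `<rect>`. Its stroke #0000ff means cut at S904, F903. After flipping Y the toolpath is (13.928,61.260) → (51.728,61.260) → (51.728,41.143) → (13.928,41.143) → (13.928,61.260), returning to the start.

Shape 2 is a quadratic bezier drawn with `<path>`. Its stroke #000000 means score at S496, F1601. After flipping Y the toolpath is (147.310,35.005) → (121.977,31.944) → (99.174,30.984) → (78.899,32.125) → (61.154,35.366) → (45.938,40.708) → (33.251,48.151).

Shape 3 is a circle drawn with `<circle>`. Its stroke #0000ff means cut at S904, F903. After flipping Y the toolpath is (139.857,99.216) → (138.724,103.446) → (135.627,106.543) → (131.397,107.676) → (127.167,106.543) → (124.070,103.446) → (122.937,99.216) → (124.070,94.986) → (127.167,91.889) → (131.397,90.756) → (135.627,91.889) → (138.724,94.986) → (139.857,99.216), returning to the start.

Shape 4 is a circle drawn with `<circle>`. Its stroke #008000 means engrave at S205, F3029. After flipping Y the toolpath is (141.273,92.905) → (139.689,98.816) → (135.362,103.143) → (129.451,104.727) → (123.540,103.143) → (119.213,98.816) → (117.629,92.905) → (119.213,86.994) → (123.540,82.667) → (129.451,81.083) → (135.362,82.667) → (139.689,86.994) → (141.273,92.905), returning to the start.

G21
G90
G00 X13.928 Y61.260
M4 S904
G1 X51.728 Y61.260 F903
G1 X51.728 Y41.143
G1 X13.928 Y41.143
G1 X13.928 Y61.260
M5
G00 X147.310 Y35.005
M4 S496
G1 X121.977 Y31.944 F1601
G1 X99.174 Y30.984
G1 X78.899 Y32.125
G1 X61.154 Y35.366
G1 X45.938 Y40.708
G1 X33.251 Y48.151
M5
G00 X139.857 Y99.216
M4 S904
G1 X138.724 Y103.446 F903
G1 X135.627 Y106.543
G1 X131.397 Y107.676
G1 X127.167 Y106.543
G1 X124.070 Y103.446
G1 X122.937 Y99.216
G1 X124.070 Y94.986
G1 X127.167 Y91.889
G1 X131.397 Y90.756
G1 X135.627 Y91.889
G1 X138.724 Y94.986
G1 X139.857 Y99.216
M5
G00 X141.273 Y92.905
M4 S205
G1 X139.689 Y98.816 F3029
G1 X135.362 Y103.143
G1 X129.451 Y104.727
G1 X123.540 Y103.143
G1 X119.213 Y98.816
G1 X117.629 Y92.905
G1 X119.213 Y86.994
G1 X123.540 Y82.667
G1 X129.451 Y81.083
G1 X135.362 Y82.667
G1 X139.689 Y86.994
G1 X141.273 Y92.905
M5
G00 X0.000 Y0.000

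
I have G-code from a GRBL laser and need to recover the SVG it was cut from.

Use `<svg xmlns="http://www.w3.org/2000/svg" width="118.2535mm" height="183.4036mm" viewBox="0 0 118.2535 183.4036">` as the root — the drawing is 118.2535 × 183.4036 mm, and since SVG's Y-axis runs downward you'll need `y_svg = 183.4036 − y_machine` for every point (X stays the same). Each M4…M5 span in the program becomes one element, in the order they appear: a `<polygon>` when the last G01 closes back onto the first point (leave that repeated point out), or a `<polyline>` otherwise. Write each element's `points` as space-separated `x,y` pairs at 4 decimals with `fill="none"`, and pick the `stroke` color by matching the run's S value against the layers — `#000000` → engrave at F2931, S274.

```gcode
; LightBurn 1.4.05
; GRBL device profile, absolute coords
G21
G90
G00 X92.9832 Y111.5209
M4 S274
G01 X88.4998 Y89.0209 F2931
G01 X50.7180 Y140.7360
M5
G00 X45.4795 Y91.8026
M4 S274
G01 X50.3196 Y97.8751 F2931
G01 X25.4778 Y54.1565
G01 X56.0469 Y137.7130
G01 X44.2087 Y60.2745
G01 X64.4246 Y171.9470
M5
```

<svg xmlns="http://www.w3.org/2000/svg" width="118.2535mm" height="183.4036mm" viewBox="0 0 118.2535 183.4036">
  <polyline points="92.9832,71.8827 88.4998,94.3827 50.7180,42.6676" fill="none" stroke="#000000"/>
  <polyline points="45.4795,91.6010 50.3196,85.5285 25.4778,129.2471 56.0469,45.6906 44.2087,123.1291 64.4246,11.4566" fill="none" stroke="#000000"/>
</svg>

Machine Y-up, SVG Y-down with viewBox height 183.4036, so y_svg = 183.4036 − y_machine; X carries over. Every run uses S274, so all elements get stroke `#000000` (engrave).

Run 1: The run is open, so emit a `<polyline>` with points (Y-flipped): 92.9832,71.8827 88.4998,94.3827 50.7180,42.6676.

Run 2: The run is open, so emit a `<polyline>` with points (Y-flipped): 45.4795,91.6010 50.3196,85.5285 25.4778,129.2471 56.0469,45.6906 44.2087,123.1291 64.4246,11.4566.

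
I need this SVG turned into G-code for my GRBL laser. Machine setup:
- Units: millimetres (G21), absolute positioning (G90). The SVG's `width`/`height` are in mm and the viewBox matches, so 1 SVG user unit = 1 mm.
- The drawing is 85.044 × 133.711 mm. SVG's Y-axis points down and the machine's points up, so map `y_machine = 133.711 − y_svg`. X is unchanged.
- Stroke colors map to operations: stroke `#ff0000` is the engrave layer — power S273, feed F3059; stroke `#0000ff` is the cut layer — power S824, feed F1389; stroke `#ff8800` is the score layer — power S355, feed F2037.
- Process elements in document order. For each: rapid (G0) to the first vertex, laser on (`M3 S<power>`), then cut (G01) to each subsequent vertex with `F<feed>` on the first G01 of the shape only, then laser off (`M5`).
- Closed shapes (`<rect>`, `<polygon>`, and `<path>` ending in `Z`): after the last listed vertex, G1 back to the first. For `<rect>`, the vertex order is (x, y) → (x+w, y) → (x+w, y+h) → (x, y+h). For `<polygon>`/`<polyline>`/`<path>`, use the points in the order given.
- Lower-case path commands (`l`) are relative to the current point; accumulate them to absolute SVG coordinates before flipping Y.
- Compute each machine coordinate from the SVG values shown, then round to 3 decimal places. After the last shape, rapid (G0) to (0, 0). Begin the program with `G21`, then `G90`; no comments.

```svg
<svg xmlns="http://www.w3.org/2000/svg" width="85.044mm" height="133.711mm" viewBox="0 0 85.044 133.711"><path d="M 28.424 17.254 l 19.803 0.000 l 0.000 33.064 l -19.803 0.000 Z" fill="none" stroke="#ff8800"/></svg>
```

G21
G90
G0 X28.424 Y116.457
M3 S355
G01 X48.227 Y116.457 F2037
G01 X48.227 Y83.393
G01 X28.424 Y83.393
G01 X28.424 Y116.457
M5
G0 X0.000 Y0.000

viewBox `0 0 85.044 133.711` with mm width/height → 1 unit = 1 mm. Flip: y_m = 133.711 − y_svg.

**Shape 1** — `<path>` rectangle, stroke `#ff8800` → score (S355, F2037). Machine vertices: (28.424,116.457) → (48.227,116.457) → (48.227,83.393) → (28.424,83.393) → (28.424,116.457). Closed: final G1 returns to the first vertex.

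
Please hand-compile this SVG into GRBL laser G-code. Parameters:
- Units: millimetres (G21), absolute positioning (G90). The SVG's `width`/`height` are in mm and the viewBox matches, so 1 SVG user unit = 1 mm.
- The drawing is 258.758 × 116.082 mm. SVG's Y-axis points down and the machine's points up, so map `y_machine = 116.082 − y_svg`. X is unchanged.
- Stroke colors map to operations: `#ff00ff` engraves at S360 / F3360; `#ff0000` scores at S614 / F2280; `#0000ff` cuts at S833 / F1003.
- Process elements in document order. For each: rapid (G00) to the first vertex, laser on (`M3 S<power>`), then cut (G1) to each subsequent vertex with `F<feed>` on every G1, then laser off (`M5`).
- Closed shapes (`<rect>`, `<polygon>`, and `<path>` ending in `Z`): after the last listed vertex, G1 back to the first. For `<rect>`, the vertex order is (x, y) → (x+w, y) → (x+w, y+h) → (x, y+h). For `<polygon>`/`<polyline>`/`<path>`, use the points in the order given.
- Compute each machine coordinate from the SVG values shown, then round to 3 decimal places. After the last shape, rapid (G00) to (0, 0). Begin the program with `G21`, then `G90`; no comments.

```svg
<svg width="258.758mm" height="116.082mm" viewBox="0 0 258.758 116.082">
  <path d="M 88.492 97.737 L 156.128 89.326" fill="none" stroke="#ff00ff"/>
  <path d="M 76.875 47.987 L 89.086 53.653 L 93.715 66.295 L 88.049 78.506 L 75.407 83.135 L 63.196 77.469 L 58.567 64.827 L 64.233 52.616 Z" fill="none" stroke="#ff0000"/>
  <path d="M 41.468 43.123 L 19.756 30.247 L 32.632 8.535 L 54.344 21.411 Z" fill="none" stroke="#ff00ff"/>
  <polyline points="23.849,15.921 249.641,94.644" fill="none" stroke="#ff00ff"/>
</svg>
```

G21
G90
G00 X88.492 Y18.345
M3 S360
G1 X156.128 Y26.756 F3360
M5
G00 X76.875 Y68.095
M3 S614
G1 X89.086 Y62.429 F2280
G1 X93.715 Y49.787 F2280
G1 X88.049 Y37.576 F2280
G1 X75.407 Y32.947 F2280
G1 X63.196 Y38.613 F2280
G1 X58.567 Y51.255 F2280
G1 X64.233 Y63.466 F2280
G1 X76.875 Y68.095 F2280
M5
G00 X41.468 Y72.959
M3 S360
G1 X19.756 Y85.835 F3360
G1 X32.632 Y107.547 F3360
G1 X54.344 Y94.671 F3360
G1 X41.468 Y72.959 F3360
M5
G00 X23.849 Y100.161
M3 S360
G1 X249.641 Y21.438 F3360
M5
G00 X0.000 Y0.000

viewBox `0 0 258.758 116.082` with mm width/height → 1 unit = 1 mm. Flip: y_m = 116.082 − y_svg.

**Shape 1** — `<path>` line segment, stroke `#ff00ff` → engrave (S360, F3360). Machine vertices: (88.492,18.345) → (156.128,26.756). Open path.

**Shape 2** — `<path>` regular polygon, stroke `#ff0000` → score (S614, F2280). Machine vertices: (76.875,68.095) → (89.086,62.429) → (93.715,49.787) → (88.049,37.576) → (75.407,32.947) → (63.196,38.613) → (58.567,51.255) → (64.233,63.466) → (76.875,68.095). Closed: final G1 returns to the first vertex.

**Shape 3** — `<path>` regular polygon, stroke `#ff00ff` → engrave (S360, F3360). Machine vertices: (41.468,72.959) → (19.756,85.835) → (32.632,107.547) → (54.344,94.671) → (41.468,72.959). Closed: final G1 returns to the first vertex.

**Shape 4** — `<polyline>` line segment, stroke `#ff00ff` → engrave (S360, F3360). Machine vertices: (23.849,100.161) → (249.641,21.438). Open path.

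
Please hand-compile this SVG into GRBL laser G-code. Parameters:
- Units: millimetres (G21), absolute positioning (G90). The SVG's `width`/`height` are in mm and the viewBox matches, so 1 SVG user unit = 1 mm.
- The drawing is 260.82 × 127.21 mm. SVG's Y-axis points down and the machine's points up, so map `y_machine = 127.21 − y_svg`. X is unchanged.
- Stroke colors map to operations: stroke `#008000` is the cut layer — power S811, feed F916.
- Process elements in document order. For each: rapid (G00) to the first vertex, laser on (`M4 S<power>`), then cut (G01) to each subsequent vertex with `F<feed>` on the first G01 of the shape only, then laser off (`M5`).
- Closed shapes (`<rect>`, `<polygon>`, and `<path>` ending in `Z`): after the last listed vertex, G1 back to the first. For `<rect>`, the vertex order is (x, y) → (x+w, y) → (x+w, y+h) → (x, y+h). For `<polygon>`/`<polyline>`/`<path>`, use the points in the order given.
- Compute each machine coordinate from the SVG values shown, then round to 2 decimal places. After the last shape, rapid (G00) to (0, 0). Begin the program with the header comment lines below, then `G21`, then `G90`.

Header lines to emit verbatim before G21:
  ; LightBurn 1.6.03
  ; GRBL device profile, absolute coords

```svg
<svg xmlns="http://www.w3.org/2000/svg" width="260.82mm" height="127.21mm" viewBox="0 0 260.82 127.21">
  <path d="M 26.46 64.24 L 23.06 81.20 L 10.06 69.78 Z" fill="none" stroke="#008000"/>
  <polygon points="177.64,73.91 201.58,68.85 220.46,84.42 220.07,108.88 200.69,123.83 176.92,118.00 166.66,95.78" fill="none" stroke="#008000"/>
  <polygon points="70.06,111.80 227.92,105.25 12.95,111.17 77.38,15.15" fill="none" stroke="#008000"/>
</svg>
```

; LightBurn 1.6.03
; GRBL device profile, absolute coords
G21
G90
G00 X26.46 Y62.97
M4 S811
G01 X23.06 Y46.01 F916
G01 X10.06 Y57.43
G01 X26.46 Y62.97
M5
G00 X177.64 Y53.30
M4 S811
G01 X201.58 Y58.36 F916
G01 X220.46 Y42.79
G01 X220.07 Y18.33
G01 X200.69 Y3.38
G01 X176.92 Y9.21
G01 X166.66 Y31.43
G01 X177.64 Y53.30
M5
G00 X70.06 Y15.41
M4 S811
G01 X227.92 Y21.96 F916
G01 X12.95 Y16.04
G01 X77.38 Y112.06
G01 X70.06 Y15.41
M5
G00 X0.00 Y0.00

viewBox `0 0 260.82 127.21` with mm width/height → 1 unit = 1 mm. Flip: y_m = 127.21 − y_svg.

**Shape 1** — `<path>` regular polygon, stroke `#008000` → cut (S811, F916). Machine vertices: (26.46,62.97) → (23.06,46.01) → (10.06,57.43) → (26.46,62.97). Closed: final G1 returns to the first vertex.

**Shape 2** — `<polygon>` regular polygon, stroke `#008000` → cut (S811, F916). Machine vertices: (177.64,53.30) → (201.58,58.36) → (220.46,42.79) → (220.07,18.33) → (200.69,3.38) → (176.92,9.21) → (166.66,31.43) → (177.64,53.30). Closed: final G1 returns to the first vertex.

**Shape 3** — `<polygon>` closed polygon, stroke `#008000` → cut (S811, F916). Machine vertices: (70.06,15.41) → (227.92,21.96) → (12.95,16.04) → (77.38,112.06) → (70.06,15.41). Closed: final G1 returns to the first vertex.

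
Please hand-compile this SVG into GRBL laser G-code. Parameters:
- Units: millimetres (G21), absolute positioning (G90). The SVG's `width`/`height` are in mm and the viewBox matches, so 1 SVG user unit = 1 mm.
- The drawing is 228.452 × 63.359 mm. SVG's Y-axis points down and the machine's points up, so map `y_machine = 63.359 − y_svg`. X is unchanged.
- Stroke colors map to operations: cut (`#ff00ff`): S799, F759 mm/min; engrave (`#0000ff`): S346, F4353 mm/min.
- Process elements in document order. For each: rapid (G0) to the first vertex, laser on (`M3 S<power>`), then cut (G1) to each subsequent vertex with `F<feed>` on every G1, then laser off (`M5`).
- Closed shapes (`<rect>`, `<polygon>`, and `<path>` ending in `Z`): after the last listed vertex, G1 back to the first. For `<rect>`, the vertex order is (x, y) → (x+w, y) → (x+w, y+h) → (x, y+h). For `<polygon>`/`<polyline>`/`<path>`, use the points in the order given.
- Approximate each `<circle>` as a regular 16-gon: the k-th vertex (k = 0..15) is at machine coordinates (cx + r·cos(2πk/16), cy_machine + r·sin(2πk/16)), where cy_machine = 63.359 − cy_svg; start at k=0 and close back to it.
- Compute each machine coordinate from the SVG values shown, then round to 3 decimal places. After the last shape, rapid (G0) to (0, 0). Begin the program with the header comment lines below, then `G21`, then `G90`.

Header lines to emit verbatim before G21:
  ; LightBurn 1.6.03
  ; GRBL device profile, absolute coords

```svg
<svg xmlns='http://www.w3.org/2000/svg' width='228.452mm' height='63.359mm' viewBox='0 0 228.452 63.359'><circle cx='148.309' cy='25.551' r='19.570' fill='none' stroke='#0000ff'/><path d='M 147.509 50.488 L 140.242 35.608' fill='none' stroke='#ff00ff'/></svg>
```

viewBox `0 0 228.452 63.359` with mm width/height → 1 unit = 1 mm. Flip: y_m = 63.359 − y_svg.

**Shape 1** — `<circle>` circle, stroke `#0000ff` → engrave (S346, F4353). Machine vertices: (167.879,37.808) → (166.389,45.297) → (162.147,51.646) → (155.798,55.888) → (148.309,57.378) → (140.820,55.888) → (134.471,51.646) → (130.229,45.297) → (128.739,37.808) → (130.229,30.319) → (134.471,23.970) → (140.820,19.728) → (148.309,18.238) → (155.798,19.728) → (162.147,23.970) → (166.389,30.319) → (167.879,37.808). Closed: final G1 returns to the first vertex.

**Shape 2** — `<path>` line segment, stroke `#ff00ff` → cut (S799, F759). Machine vertices: (147.509,12.871) → (140.242,27.751). Open path.

; LightBurn 1.6.03
; GRBL device profile, absolute coords
G21
G90
G0 X167.879 Y37.808
M3 S346
G1 X166.389 Y45.297 F4353
G1 X162.147 Y51.646 F4353
G1 X155.798 Y55.888 F4353
G1 X148.309 Y57.378 F4353
G1 X140.820 Y55.888 F4353
G1 X134.471 Y51.646 F4353
G1 X130.229 Y45.297 F4353
G1 X128.739 Y37.808 F4353
G1 X130.229 Y30.319 F4353
G1 X134.471 Y23.970 F4353
G1 X140.820 Y19.728 F4353
G1 X148.309 Y18.238 F4353
G1 X155.798 Y19.728 F4353
G1 X162.147 Y23.970 F4353
G1 X166.389 Y30.319 F4353
G1 X167.879 Y37.808 F4353
M5
G0 X147.509 Y12.871
M3 S799
G1 X140.242 Y27.751 F759
M5
G0 X0.000 Y0.000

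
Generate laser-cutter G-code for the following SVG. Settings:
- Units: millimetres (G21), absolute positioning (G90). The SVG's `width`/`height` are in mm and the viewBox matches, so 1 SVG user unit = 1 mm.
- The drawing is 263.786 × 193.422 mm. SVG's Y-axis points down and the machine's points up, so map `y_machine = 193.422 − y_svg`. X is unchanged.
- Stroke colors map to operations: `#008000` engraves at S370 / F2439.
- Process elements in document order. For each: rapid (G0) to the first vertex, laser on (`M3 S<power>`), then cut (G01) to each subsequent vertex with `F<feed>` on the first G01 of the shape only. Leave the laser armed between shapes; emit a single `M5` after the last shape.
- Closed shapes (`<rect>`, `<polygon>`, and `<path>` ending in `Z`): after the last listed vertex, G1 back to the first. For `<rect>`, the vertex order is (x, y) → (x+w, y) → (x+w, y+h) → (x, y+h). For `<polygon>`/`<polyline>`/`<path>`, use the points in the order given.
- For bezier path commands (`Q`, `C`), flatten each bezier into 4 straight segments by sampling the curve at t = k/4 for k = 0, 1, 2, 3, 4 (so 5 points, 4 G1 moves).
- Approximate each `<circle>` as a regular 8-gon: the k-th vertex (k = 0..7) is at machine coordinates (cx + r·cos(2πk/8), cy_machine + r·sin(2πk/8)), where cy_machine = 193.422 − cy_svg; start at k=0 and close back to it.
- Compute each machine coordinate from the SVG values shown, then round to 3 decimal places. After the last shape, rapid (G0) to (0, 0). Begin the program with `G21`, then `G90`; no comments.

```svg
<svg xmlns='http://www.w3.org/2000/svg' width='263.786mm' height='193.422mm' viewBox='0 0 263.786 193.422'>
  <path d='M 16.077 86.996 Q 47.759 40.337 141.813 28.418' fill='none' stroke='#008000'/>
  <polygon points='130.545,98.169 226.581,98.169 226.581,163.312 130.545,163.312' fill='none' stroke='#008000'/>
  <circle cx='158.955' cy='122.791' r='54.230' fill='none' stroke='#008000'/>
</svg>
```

Since the viewBox matches the mm dimensions, user units are millimetres directly. The only transform is the Y-flip y_m = 193.422 − y_svg.

Shape 1 is a quadratic bezier drawn with `<path>`. Its stroke #008000 means engrave at S370, F2439. After flipping Y the toolpath is (16.077,106.426) → (35.816,127.584) → (63.352,144.400) → (98.684,156.873) → (141.813,165.004).

Shape 2 is a rectangle drawn with `<polygon>`. Its stroke #008000 means engrave at S370, F2439. After flipping Y the toolpath is (130.545,95.253) → (226.581,95.253) → (226.581,30.110) → (130.545,30.110) → (130.545,95.253), returning to the start.

Shape 3 is a circle drawn with `<circle>`. Its stroke #008000 means engrave at S370, F2439. After flipping Y the toolpath is (213.185,70.631) → (197.301,108.977) → (158.955,124.861) → (120.609,108.977) → (104.725,70.631) → (120.609,32.285) → (158.955,16.401) → (197.301,32.285) → (213.185,70.631), returning to the start.

G21
G90
G0 X16.077 Y106.426
M3 S370
G01 X35.816 Y127.584 F2439
G01 X63.352 Y144.400
G01 X98.684 Y156.873
G01 X141.813 Y165.004
G0 X130.545 Y95.253
M3 S370
G01 X226.581 Y95.253 F2439
G01 X226.581 Y30.110
G01 X130.545 Y30.110
G01 X130.545 Y95.253
G0 X213.185 Y70.631
M3 S370
G01 X197.301 Y108.977 F2439
G01 X158.955 Y124.861
G01 X120.609 Y108.977
G01 X104.725 Y70.631
G01 X120.609 Y32.285
G01 X158.955 Y16.401
G01 X197.301 Y32.285
G01 X213.185 Y70.631
M5
G0 X0.000 Y0.000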